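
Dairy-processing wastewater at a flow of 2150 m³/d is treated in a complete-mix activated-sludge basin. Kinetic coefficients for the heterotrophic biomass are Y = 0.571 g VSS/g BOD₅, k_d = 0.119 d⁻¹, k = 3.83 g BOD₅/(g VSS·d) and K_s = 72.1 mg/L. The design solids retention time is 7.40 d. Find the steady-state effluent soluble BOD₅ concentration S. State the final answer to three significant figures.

S ≈ 9.48 mg/L

For a completely mixed reactor with recycle the Lawrence–McCarty relation gives S = K_s·(1 + k_d·θ_c) / [θ_c·(Y·k − k_d) − 1] = 72.1 × (1 + 0.119 × 7.40) / [7.40 × (0.571 × 3.83 − 0.119) − 1] = 135.6 / 14.30 = 9.480 mg/L.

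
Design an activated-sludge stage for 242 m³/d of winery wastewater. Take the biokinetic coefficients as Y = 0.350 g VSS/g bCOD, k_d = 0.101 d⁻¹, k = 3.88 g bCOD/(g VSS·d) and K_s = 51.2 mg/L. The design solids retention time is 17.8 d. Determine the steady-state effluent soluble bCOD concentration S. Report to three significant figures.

Effluent substrate depends only on kinetics and SRT: S = K_s(1 + k_d θ_c) / [θ_c(Yk − k_d) − 1] = 51.2 × (1 + 0.101 × 17.8) / [17.8 × (0.350 × 3.88 − 0.101) − 1] = 143.2 / 21.37 = 6.702 mg/L.

S ≈ 6.70 mg/L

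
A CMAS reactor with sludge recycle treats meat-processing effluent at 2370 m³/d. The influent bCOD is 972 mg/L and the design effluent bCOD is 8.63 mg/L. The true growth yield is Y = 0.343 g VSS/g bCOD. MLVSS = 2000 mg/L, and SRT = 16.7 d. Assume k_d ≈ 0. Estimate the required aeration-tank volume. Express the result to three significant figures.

V·X = Y·Q·ΔS·θ_c gives V = 0.343 × 2370 × (972 − 8.63) × 16.7 / 2000 = 6539 m³.

V ≈ 6540 m³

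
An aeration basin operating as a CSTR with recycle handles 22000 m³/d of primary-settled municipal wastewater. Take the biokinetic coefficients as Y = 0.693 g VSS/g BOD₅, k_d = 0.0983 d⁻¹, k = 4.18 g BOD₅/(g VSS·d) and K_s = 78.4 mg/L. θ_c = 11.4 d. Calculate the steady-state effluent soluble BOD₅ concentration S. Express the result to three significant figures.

Effluent substrate depends only on kinetics and SRT: S = K_s(1 + k_d θ_c) / [θ_c(Yk − k_d) − 1] = 78.4 × (1 + 0.0983 × 11.4) / [11.4 × (0.693 × 4.18 − 0.0983) − 1] = 166.3 / 30.90 = 5.380 mg/L.

S ≈ 5.38 mg/L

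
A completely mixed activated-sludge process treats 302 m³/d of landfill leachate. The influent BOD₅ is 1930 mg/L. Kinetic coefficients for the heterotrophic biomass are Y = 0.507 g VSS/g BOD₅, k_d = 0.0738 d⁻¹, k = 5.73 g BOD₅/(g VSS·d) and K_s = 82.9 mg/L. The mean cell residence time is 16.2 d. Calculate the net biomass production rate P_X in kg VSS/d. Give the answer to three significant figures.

For a completely mixed reactor with recycle the Lawrence–McCarty relation gives S = K_s·(1 + k_d·θ_c) / [θ_c·(Y·k − k_d) − 1] = 82.9 × (1 + 0.0738 × 16.2) / [16.2 × (0.507 × 5.73 − 0.0738) − 1] = 182.0 / 44.87 = 4.057 mg/L.
Y_obs = Y / (1 + k_d θ_c) = 0.507 / (1 + 0.0738 × 16.2) = 0.507 / 2.196 = 0.2309.
Substrate removed = Q·(S₀ − S) = 302 m³/d × (1930 − 4.06) g/m³ = 5.82×10^5 g/d = 581.6 kg/d.
P_X = Y_obs · Q(S₀ − S) = 0.2309 × 581.6 = 134.3 kg VSS/d.

P_X ≈ 134 kg VSS/d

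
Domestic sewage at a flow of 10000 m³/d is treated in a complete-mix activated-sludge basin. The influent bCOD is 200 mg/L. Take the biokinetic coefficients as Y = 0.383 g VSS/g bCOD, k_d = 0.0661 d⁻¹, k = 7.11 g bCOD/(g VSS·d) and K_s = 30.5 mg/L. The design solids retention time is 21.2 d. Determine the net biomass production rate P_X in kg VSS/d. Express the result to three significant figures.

From the Monod/SRT balance for a CMAS, S = K_s·(1+k_d θ_c)/[θ_c·(Y k − k_d) − 1] = 30.5 × (1 + 0.0661 × 21.2) / [21.2 × (0.383 × 7.11 − 0.0661) − 1] = 73.24 / 55.33 = 1.324 mg/L.
Correct the yield for decay: Y_obs = Y/(1 + k_d θ_c) = 0.383 / (1 + 0.0661 × 21.2) = 0.383 / 2.401 = 0.1595.
ΔS = 200 − 1.32 = 198.7 mg/L, so the substrate removal rate is 10000 × 198.7/1000 = 1987 kg bCOD/d.
Biomass produced: P_X = Y_obs·Q·ΔS = 0.1595 × 1987 ≈ 316.9 kg VSS/d.

P_X ≈ 317 kg VSS/d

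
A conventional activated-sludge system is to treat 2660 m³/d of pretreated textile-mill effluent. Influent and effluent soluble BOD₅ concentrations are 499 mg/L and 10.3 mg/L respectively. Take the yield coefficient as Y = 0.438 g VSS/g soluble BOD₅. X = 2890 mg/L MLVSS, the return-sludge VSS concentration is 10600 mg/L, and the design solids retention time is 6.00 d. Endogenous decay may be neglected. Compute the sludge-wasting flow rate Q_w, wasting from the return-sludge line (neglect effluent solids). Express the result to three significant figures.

Q_w ≈ 53.7 m³/d

Biomass mass balance (decay neglected): V·X = Y·Q·(S₀ − S)·θ_c, so V = 0.438 × 2660 × (499 − 10.3) × 6.00 / 2890 = 1182 m³.
Q_w = (V·X)/(θ_c X_r) = 1182 × 2890 / (6.00 × 10600) = 53.71 m³/d.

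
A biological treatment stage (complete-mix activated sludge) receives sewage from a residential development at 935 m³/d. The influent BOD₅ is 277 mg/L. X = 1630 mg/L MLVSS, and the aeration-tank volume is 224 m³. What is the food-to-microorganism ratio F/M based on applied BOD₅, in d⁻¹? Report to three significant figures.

F/M ≈ 0.709 d⁻¹

F/M = Q·S₀ / (V·X) = 935 × 277 / (224.0 × 1630) = 0.7093 g BOD₅·(g VSS·d)⁻¹.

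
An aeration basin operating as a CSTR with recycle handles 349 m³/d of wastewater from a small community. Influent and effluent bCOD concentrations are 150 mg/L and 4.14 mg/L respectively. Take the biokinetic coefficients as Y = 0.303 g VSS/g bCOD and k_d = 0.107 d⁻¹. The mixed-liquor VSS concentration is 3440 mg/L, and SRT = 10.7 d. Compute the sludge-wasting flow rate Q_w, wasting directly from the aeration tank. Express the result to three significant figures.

Q_w ≈ 2.09 m³/d

Rearranging the biomass balance for a CMAS with decay, V = Y·Q·ΔS·θ_c / [X·(1+k_d θ_c)] = 0.303 × 349 × (150 − 4.14) × 10.7 / [3440 × (1 + 0.107 × 10.7)] = 1.65×10^5 / 7378 = 22.37 m³.
With mixed-liquor wasting, θ_c = V/Q_w, so Q_w = V/θ_c = 22.37/10.7 = 2.090 m³/d.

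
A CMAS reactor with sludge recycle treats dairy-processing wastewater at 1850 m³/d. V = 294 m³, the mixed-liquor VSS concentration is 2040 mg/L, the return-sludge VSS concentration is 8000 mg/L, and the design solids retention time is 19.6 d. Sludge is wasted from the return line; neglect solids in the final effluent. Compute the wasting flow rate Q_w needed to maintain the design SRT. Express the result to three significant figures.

θ_c = V·X/(Q_w·X_r) when wasting from the recycle, so Q_w = V·X/(θ_c·X_r) = 294.0 × 2040 / (19.6 × 8000) = 3.825 m³/d.

Q_w ≈ 3.83 m³/d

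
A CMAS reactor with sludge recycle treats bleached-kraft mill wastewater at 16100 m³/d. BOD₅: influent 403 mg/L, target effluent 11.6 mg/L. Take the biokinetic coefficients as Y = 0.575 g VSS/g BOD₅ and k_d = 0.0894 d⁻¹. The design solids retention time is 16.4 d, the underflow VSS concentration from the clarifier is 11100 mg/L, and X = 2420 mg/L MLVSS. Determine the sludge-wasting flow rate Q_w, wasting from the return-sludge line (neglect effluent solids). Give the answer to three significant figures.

Q_w ≈ 132 m³/d

From the SRT design equation V = Y Q (S₀−S) θ_c / [X (1 + k_d θ_c)] = 0.575 × 16100 × (403 − 11.6) × 16.4 / [2420 × (1 + 0.0894 × 16.4)] = 5.94×10^7 / 5968 = 9957 m³.
Wasting from the return line (neglecting effluent solids): Q_w = V·X / (θ_c·X_r) = 9957 × 2420 / (16.4 × 11100) = 132.4 m³/d.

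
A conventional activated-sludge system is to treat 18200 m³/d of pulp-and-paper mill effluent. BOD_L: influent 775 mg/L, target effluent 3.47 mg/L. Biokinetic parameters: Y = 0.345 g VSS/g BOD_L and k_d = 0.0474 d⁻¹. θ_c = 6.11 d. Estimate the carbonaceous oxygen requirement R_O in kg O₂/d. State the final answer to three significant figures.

Correct the yield for decay: Y_obs = Y/(1 + k_d θ_c) = 0.345 / (1 + 0.0474 × 6.11) = 0.345 / 1.290 = 0.2675.
Substrate removed = Q·(S₀ − S) = 18200 m³/d × (775 − 3.47) g/m³ = 1.4×10^7 g/d = 14042 kg/d.
Net sludge production P_X = 0.2675 × 14042 = 3757 kg VSS/d.
R_O = Q·(S₀ − S) − 1.42·P_X = 14042 − 1.42 × 3757 = 8708 kg O₂/d.

R_O ≈ 8710 kg O₂/d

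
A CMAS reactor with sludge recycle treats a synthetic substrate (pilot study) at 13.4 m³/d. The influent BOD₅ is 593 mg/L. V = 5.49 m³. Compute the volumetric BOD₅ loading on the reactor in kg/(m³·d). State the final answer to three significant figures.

L_v ≈ 1.45 kg BOD₅/(m³·d)

L_v = Q S₀ / V = 13.4 × 593 × 10⁻³ / 5.490 = 1.447 kg/(m³·d).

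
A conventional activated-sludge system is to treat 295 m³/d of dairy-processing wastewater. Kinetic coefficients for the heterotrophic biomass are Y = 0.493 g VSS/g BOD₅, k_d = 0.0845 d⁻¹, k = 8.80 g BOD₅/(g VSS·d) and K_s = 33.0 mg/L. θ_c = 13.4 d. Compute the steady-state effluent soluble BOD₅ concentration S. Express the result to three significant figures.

S ≈ 1.26 mg/L

Effluent substrate depends only on kinetics and SRT: S = K_s(1 + k_d θ_c) / [θ_c(Yk − k_d) − 1] = 33.0 × (1 + 0.0845 × 13.4) / [13.4 × (0.493 × 8.80 − 0.0845) − 1] = 70.37 / 56.00 = 1.256 mg/L.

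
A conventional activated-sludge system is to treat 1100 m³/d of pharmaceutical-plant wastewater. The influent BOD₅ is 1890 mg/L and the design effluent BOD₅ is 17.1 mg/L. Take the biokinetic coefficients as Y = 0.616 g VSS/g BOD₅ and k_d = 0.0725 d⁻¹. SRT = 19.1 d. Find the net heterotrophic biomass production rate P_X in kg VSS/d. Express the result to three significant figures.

P_X ≈ 532 kg VSS/d

Observed yield with endogenous decay: Y_obs = Y / (1 + k_d·θ_c) = 0.616 / (1 + 0.0725 × 19.1) = 0.616 / 2.385 = 0.2583 g VSS/g BOD₅.
Q·(S₀ − S) = 1100 × (1890 − 17.1) × 10⁻³ = 2060 kg/d removed.
Net biomass production P_X = Y_obs × Q·(S₀ − S) = 0.2583 × 2060 = 532.2 kg VSS/d.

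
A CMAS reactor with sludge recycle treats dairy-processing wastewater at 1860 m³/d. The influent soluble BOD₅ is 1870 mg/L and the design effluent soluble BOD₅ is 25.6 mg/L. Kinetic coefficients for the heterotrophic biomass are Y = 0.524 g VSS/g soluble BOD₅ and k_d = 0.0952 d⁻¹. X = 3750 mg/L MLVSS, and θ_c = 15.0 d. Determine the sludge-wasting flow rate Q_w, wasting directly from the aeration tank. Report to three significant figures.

Q_w ≈ 197 m³/d

Rearranging the biomass balance for a CMAS with decay, V = Y·Q·ΔS·θ_c / [X·(1+k_d θ_c)] = 0.524 × 1860 × (1870 − 25.6) × 15.0 / [3750 × (1 + 0.0952 × 15.0)] = 2.7×10^7 / 9105 = 2961 m³.
Wasting from the aeration tank: Q_w = V / θ_c = 2961 / 15.0 = 197.4 m³/d.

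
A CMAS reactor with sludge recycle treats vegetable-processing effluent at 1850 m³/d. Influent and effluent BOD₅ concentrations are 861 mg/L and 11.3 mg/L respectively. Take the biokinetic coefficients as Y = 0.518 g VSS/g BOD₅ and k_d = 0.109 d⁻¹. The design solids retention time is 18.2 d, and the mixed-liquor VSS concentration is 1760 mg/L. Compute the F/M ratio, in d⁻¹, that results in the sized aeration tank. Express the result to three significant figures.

F/M ≈ 0.321 d⁻¹

Rearranging the biomass balance for a CMAS with decay, V = Y·Q·ΔS·θ_c / [X·(1+k_d θ_c)] = 0.518 × 1850 × (861 − 11.3) × 18.2 / [1760 × (1 + 0.109 × 18.2)] = 1.48×10^7 / 5251 = 2822 m³.
Food-to-microorganism ratio F/M = Q S₀ / (V X) = 1850 × 861 / (2822 × 1760) = 0.3207 d⁻¹.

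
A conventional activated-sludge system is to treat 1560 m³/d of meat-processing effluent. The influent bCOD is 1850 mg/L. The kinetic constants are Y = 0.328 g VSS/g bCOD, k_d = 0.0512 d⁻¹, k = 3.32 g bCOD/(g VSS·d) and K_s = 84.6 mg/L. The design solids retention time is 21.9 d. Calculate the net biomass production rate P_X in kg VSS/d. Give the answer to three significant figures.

Effluent substrate depends only on kinetics and SRT: S = K_s(1 + k_d θ_c) / [θ_c(Yk − k_d) − 1] = 84.6 × (1 + 0.0512 × 21.9) / [21.9 × (0.328 × 3.32 − 0.0512) − 1] = 179.5 / 21.73 = 8.260 mg/L.
The observed yield is Y_obs = Y/(1 + k_d·θ_c) = 0.328 / (1 + 0.0512 × 21.9) = 0.328 / 2.121 = 0.1546 g VSS per g bCOD removed.
Mass of bCOD removed per day: Q(S₀ − S) = 1560 × 1842 g/m³ = 2873 kg/d.
Net biomass production P_X = Y_obs × Q·(S₀ − S) = 0.1546 × 2873 = 444.3 kg VSS/d.

P_X ≈ 444 kg VSS/d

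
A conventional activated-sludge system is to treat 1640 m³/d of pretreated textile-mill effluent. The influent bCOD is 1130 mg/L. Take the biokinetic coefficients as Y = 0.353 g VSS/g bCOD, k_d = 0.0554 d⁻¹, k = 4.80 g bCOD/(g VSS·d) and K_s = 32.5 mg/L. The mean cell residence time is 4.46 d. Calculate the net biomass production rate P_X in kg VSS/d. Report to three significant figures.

From the Monod/SRT balance for a CMAS, S = K_s·(1+k_d θ_c)/[θ_c·(Y k − k_d) − 1] = 32.5 × (1 + 0.0554 × 4.46) / [4.46 × (0.353 × 4.80 − 0.0554) − 1] = 40.53 / 6.310 = 6.423 mg/L.
Correct the yield for decay: Y_obs = Y/(1 + k_d θ_c) = 0.353 / (1 + 0.0554 × 4.46) = 0.353 / 1.247 = 0.2831.
Q·(S₀ − S) = 1640 × (1130 − 6.42) × 10⁻³ = 1843 kg/d removed.
Biomass produced: P_X = Y_obs·Q·ΔS = 0.2831 × 1843 ≈ 521.6 kg VSS/d.

P_X ≈ 522 kg VSS/d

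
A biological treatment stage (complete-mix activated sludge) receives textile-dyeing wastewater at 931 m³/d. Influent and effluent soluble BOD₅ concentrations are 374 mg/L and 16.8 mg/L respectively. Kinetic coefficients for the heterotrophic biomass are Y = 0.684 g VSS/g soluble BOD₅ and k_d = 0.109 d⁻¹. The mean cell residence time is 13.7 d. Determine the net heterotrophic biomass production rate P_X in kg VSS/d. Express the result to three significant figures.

Observed yield with endogenous decay: Y_obs = Y / (1 + k_d·θ_c) = 0.684 / (1 + 0.109 × 13.7) = 0.684 / 2.493 = 0.2743 g VSS/g soluble BOD₅.
Mass of soluble BOD₅ removed per day: Q(S₀ − S) = 931 × 357.2 g/m³ = 332.6 kg/d.
P_X = Y_obs · Q(S₀ − S) = 0.2743 × 332.6 = 91.23 kg VSS/d.

P_X ≈ 91.2 kg VSS/d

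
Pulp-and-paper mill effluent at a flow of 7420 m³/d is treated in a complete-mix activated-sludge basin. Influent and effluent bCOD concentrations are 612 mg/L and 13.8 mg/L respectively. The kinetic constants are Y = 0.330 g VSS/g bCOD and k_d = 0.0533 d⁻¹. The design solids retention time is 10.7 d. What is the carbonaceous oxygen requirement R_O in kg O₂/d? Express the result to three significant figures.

R_O ≈ 3110 kg O₂/d

The observed yield is Y_obs = Y/(1 + k_d·θ_c) = 0.330 / (1 + 0.0533 × 10.7) = 0.330 / 1.570 = 0.2101 g VSS per g bCOD removed.
Mass of bCOD removed per day: Q(S₀ − S) = 7420 × 598.2 g/m³ = 4439 kg/d.
Biomass synthesised: P_X = Y_obs × 4439 = 932.8 kg VSS/d.
R_O = Q·(S₀ − S) − 1.42·P_X = 4439 − 1.42 × 932.8 = 3114 kg O₂/d.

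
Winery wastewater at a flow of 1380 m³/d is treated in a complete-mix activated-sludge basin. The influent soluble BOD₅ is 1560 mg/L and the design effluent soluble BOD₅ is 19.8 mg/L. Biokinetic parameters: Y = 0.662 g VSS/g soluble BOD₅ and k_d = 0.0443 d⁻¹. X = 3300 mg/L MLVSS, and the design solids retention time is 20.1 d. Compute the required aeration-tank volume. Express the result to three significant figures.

Rearranging the biomass balance for a CMAS with decay, V = Y·Q·ΔS·θ_c / [X·(1+k_d θ_c)] = 0.662 × 1380 × (1560 − 19.8) × 20.1 / [3300 × (1 + 0.0443 × 20.1)] = 2.83×10^7 / 6238 = 4534 m³.

V ≈ 4530 m³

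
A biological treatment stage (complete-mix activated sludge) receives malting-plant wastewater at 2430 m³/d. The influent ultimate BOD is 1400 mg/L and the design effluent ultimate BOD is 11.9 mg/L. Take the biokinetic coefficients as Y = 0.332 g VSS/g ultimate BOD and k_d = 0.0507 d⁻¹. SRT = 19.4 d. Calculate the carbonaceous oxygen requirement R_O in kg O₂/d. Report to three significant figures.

Y_obs = Y / (1 + k_d θ_c) = 0.332 / (1 + 0.0507 × 19.4) = 0.332 / 1.984 = 0.1674.
Q·(S₀ − S) = 2430 × (1400 − 11.9) × 10⁻³ = 3373 kg/d removed.
P_X = Y_obs·Q·(S₀ − S) = 0.1674 × 3373 = 564.6 kg VSS/d.
R_O = Q·(S₀ − S) − 1.42·P_X = 3373 − 1.42 × 564.6 = 2571 kg O₂/d.

R_O ≈ 2570 kg O₂/d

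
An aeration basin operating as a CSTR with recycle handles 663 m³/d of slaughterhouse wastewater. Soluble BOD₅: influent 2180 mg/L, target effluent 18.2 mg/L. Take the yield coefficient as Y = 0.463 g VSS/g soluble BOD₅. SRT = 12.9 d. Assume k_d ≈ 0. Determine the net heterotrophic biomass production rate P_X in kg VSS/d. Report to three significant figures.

P_X ≈ 664 kg VSS/d

Since k_d ≈ 0, Y_obs = Y = 0.463 g VSS/g soluble BOD₅.
Q·(S₀ − S) = 663 × (2180 − 18.2) × 10⁻³ = 1433 kg/d removed.
Net biomass production P_X = Y_obs × Q·(S₀ − S) = 0.4630 × 1433 = 663.6 kg VSS/d.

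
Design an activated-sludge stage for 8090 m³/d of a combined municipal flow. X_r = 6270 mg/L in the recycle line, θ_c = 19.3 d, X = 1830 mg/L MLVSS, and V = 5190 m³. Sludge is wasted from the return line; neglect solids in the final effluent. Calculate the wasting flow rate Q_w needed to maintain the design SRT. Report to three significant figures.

Q_w ≈ 78.5 m³/d

Q_w = (V·X)/(θ_c X_r) = 5190 × 1830 / (19.3 × 6270) = 78.49 m³/d.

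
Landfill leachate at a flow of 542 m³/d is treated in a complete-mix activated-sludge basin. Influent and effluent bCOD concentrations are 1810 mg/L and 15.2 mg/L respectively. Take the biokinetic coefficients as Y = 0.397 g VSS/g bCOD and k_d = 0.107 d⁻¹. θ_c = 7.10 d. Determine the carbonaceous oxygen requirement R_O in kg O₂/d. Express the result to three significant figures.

R_O ≈ 661 kg O₂/d

The observed yield is Y_obs = Y/(1 + k_d·θ_c) = 0.397 / (1 + 0.107 × 7.10) = 0.397 / 1.760 = 0.2256 g VSS per g bCOD removed.
Q·(S₀ − S) = 542 × (1810 − 15.2) × 10⁻³ = 972.8 kg/d removed.
Net sludge production P_X = 0.2256 × 972.8 = 219.5 kg VSS/d.
Carbonaceous O₂ demand = substrate oxidised − cell-mass equivalent = 972.8 − 1.42 × 219.5 = 661.1 kg O₂/d.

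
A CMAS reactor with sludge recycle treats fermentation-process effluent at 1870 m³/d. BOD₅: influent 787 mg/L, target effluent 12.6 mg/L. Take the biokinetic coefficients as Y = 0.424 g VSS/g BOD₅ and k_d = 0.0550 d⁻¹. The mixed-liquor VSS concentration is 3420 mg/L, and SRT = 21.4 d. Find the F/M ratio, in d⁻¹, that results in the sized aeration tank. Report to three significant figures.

Steady-state biomass mass balance: V·X·(1 + k_d·θ_c) = Y·Q·(S₀ − S)·θ_c, so V = 0.424 × 1870 × (787 − 12.6) × 21.4 / [3420 × (1 + 0.0550 × 21.4)] = 1.31×10^7 / 7445 = 1765 m³.
F/M = Q·S₀ / (V·X) = 1870 × 787 / (1765 × 3420) = 0.2438 g BOD₅·(g VSS·d)⁻¹.

F/M ≈ 0.244 d⁻¹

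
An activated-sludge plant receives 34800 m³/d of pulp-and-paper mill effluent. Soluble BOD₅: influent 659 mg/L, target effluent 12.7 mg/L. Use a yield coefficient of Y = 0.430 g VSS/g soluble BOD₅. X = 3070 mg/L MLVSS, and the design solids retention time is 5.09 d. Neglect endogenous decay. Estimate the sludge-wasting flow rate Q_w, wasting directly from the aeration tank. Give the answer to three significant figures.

Biomass mass balance (decay neglected): V·X = Y·Q·(S₀ − S)·θ_c, so V = 0.430 × 34800 × (659 − 12.7) × 5.09 / 3070 = 16035 m³.
With mixed-liquor wasting, θ_c = V/Q_w, so Q_w = V/θ_c = 16035/5.09 = 3150 m³/d.

Q_w ≈ 3150 m³/d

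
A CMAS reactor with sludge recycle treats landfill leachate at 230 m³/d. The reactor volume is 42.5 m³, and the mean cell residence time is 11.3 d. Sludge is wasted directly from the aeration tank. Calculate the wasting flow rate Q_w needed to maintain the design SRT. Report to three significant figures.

With mixed-liquor wasting, θ_c = V/Q_w, so Q_w = V/θ_c = 42.50/11.3 = 3.761 m³/d.

Q_w ≈ 3.76 m³/d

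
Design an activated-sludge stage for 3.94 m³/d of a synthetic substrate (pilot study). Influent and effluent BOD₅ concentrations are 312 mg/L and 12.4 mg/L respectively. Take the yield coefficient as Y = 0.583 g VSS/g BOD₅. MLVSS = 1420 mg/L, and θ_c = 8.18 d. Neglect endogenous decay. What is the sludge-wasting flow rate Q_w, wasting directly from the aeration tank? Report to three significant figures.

V·X = Y·Q·ΔS·θ_c gives V = 0.583 × 3.94 × (312 − 12.4) × 8.18 / 1420 = 3.964 m³.
Wasting from the aeration tank: Q_w = V / θ_c = 3.964 / 8.18 = 0.4846 m³/d.

Q_w ≈ 0.485 m³/d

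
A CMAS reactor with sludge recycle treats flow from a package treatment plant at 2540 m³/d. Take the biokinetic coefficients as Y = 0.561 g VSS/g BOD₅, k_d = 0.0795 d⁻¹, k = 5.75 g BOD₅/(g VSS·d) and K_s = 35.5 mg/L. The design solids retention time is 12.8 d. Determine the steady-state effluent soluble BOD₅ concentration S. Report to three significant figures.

S ≈ 1.82 mg/L

Effluent substrate depends only on kinetics and SRT: S = K_s(1 + k_d θ_c) / [θ_c(Yk − k_d) − 1] = 35.5 × (1 + 0.0795 × 12.8) / [12.8 × (0.561 × 5.75 − 0.0795) − 1] = 71.62 / 39.27 = 1.824 mg/L.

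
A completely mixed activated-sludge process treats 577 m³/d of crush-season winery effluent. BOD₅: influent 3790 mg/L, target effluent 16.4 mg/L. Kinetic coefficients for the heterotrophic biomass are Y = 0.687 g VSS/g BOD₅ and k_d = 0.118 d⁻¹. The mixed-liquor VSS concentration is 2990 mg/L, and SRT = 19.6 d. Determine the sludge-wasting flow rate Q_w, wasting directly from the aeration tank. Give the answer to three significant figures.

From the SRT design equation V = Y Q (S₀−S) θ_c / [X (1 + k_d θ_c)] = 0.687 × 577 × (3790 − 16.4) × 19.6 / [2990 × (1 + 0.118 × 19.6)] = 2.93×10^7 / 9905 = 2960 m³.
Wasting from the aeration tank: Q_w = V / θ_c = 2960 / 19.6 = 151.0 m³/d.

Q_w ≈ 151 m³/d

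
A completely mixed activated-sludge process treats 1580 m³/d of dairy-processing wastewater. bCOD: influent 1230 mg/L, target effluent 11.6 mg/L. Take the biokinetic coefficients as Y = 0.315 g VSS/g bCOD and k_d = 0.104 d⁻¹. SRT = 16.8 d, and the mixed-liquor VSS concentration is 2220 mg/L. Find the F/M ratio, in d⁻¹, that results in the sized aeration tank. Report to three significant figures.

F/M ≈ 0.524 d⁻¹

Rearranging the biomass balance for a CMAS with decay, V = Y·Q·ΔS·θ_c / [X·(1+k_d θ_c)] = 0.315 × 1580 × (1230 − 11.6) × 16.8 / [2220 × (1 + 0.104 × 16.8)] = 1.02×10^7 / 6099 = 1670 m³.
F/M = Q·S₀ / (V·X) = 1580 × 1230 / (1670 × 2220) = 0.5241 g bCOD·(g VSS·d)⁻¹.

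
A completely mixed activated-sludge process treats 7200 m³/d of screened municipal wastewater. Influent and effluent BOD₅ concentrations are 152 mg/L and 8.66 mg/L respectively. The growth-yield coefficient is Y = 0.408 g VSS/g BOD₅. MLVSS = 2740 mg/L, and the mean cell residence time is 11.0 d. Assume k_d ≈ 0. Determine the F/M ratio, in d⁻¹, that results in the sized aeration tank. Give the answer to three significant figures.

F/M ≈ 0.236 d⁻¹

With k_d = 0 the design equation reduces to V = Y Q (S₀−S) θ_c / X = 0.408 × 7200 × (152 − 8.66) × 11.0 / 2740 = 1690 m³.
F/M = Q·S₀ / (V·X) = 7200 × 152 / (1690 × 2740) = 0.2363 g BOD₅·(g VSS·d)⁻¹.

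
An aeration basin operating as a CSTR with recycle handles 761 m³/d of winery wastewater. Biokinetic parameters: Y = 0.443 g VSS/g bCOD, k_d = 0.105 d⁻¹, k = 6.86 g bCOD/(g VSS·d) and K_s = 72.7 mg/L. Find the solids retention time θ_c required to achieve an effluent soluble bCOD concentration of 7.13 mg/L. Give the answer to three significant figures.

From 1/θ_c = Y·k·S/(K_s + S) − k_d: Y·k·S/(K_s+S) = 0.443 × 6.86 × 7.13 / (72.7 + 7.13) = 0.2714 d⁻¹.
1/θ_c = 0.2714 − 0.105 = 0.1664 d⁻¹, so θ_c = 6.009 d.

θ_c ≈ 6.01 d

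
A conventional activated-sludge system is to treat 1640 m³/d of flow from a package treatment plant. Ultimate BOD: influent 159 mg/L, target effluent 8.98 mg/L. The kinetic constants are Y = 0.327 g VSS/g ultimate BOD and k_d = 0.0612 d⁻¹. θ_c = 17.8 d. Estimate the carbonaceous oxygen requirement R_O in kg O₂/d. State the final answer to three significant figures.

The observed yield is Y_obs = Y/(1 + k_d·θ_c) = 0.327 / (1 + 0.0612 × 17.8) = 0.327 / 2.089 = 0.1565 g VSS per g ultimate BOD removed.
Mass of ultimate BOD removed per day: Q(S₀ − S) = 1640 × 150.0 g/m³ = 246.0 kg/d.
Biomass synthesised: P_X = Y_obs × 246.0 = 38.51 kg VSS/d.
R_O = Q·ΔS − 1.42 P_X = 246.0 − 54.68 = 191.4 kg O₂/d.

R_O ≈ 191 kg O₂/d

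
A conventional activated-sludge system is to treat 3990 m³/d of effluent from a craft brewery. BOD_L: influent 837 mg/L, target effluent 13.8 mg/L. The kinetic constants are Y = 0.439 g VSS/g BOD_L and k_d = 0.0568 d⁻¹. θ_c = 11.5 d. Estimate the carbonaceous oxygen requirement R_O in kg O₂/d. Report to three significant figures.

Observed yield with endogenous decay: Y_obs = Y / (1 + k_d·θ_c) = 0.439 / (1 + 0.0568 × 11.5) = 0.439 / 1.653 = 0.2655 g VSS/g BOD_L.
ΔS = 837 − 13.8 = 823.2 mg/L, so the substrate removal rate is 3990 × 823.2/1000 = 3285 kg BOD_L/d.
Net sludge production P_X = 0.2655 × 3285 = 872.2 kg VSS/d.
R_O = Q·(S₀ − S) − 1.42·P_X = 3285 − 1.42 × 872.2 = 2046 kg O₂/d.

R_O ≈ 2050 kg O₂/d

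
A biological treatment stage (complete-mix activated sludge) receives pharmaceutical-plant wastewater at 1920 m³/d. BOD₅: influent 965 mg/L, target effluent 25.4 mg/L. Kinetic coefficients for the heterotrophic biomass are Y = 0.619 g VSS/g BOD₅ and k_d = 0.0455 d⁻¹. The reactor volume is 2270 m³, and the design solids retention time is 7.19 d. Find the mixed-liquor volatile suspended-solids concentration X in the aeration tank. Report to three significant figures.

X ≈ 2670 mg/L

X = Y·Q·ΔS·θ_c / [V·(1 + k_d θ_c)] = 0.619 × 1920 × (965 − 25.4) × 7.19 / [2270 × (1 + 0.0455 × 7.19)] = 2665 mg/L.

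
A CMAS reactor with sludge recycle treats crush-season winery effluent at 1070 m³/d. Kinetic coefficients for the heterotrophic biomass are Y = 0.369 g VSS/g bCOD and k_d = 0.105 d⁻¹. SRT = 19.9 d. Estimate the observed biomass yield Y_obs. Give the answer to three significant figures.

Y_obs ≈ 0.119 g VSS/g bCOD

Correct the yield for decay: Y_obs = Y/(1 + k_d θ_c) = 0.369 / (1 + 0.105 × 19.9) = 0.369 / 3.089 = 0.1194.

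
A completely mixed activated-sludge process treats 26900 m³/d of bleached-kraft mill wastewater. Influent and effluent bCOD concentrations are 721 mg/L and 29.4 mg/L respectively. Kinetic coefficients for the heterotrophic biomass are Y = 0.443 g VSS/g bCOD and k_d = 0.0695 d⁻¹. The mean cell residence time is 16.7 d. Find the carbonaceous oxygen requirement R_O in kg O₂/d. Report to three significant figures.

Correct the yield for decay: Y_obs = Y/(1 + k_d θ_c) = 0.443 / (1 + 0.0695 × 16.7) = 0.443 / 2.161 = 0.2050.
ΔS = 721 − 29.4 = 691.6 mg/L, so the substrate removal rate is 26900 × 691.6/1000 = 18604 kg bCOD/d.
Biomass synthesised: P_X = Y_obs × 18604 = 3814 kg VSS/d.
R_O = Q·(S₀ − S) − 1.42·P_X = 18604 − 1.42 × 3814 = 13188 kg O₂/d.

R_O ≈ 13200 kg O₂/d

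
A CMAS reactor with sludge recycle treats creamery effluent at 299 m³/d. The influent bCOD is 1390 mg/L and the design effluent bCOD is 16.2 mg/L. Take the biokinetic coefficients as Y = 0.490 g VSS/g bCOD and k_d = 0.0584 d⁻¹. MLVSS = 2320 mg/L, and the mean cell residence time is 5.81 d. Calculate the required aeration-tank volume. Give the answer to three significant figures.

Rearranging the biomass balance for a CMAS with decay, V = Y·Q·ΔS·θ_c / [X·(1+k_d θ_c)] = 0.490 × 299 × (1390 − 16.2) × 5.81 / [2320 × (1 + 0.0584 × 5.81)] = 1.17×10^6 / 3107 = 376.4 m³.

V ≈ 376 m³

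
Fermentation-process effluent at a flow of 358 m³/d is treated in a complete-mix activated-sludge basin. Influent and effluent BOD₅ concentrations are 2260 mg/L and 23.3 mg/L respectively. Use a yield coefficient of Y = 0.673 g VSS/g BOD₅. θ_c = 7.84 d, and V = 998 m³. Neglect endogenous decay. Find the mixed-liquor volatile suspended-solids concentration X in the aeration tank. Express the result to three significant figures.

X = Y·Q·ΔS·θ_c / V = 0.673 × 358 × (2260 − 23.3) × 7.84 / 998 = 4233 mg/L.

X ≈ 4230 mg/L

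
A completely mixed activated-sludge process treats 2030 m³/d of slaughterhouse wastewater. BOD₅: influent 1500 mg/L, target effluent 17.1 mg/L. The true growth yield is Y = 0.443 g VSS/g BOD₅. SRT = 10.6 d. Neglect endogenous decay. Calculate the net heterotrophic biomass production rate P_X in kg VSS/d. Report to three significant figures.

No decay correction is needed, so Y_obs = Y = 0.443.
Mass of BOD₅ removed per day: Q(S₀ − S) = 2030 × 1483 g/m³ = 3010 kg/d.
Net biomass production P_X = Y_obs × Q·(S₀ − S) = 0.4430 × 3010 = 1334 kg VSS/d.

P_X ≈ 1330 kg VSS/d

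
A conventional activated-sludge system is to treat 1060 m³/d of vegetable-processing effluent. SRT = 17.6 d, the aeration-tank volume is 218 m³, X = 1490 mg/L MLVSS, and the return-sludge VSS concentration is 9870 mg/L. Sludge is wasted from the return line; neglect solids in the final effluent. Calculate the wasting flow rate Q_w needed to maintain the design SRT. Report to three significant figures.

Q_w ≈ 1.87 m³/d

Wasting from the return line (neglecting effluent solids): Q_w = V·X / (θ_c·X_r) = 218.0 × 1490 / (17.6 × 9870) = 1.870 m³/d.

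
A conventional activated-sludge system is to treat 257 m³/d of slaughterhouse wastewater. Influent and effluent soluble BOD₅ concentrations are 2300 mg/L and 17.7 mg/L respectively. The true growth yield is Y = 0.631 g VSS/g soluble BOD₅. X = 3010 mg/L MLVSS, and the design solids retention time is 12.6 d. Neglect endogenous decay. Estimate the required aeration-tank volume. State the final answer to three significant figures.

With k_d = 0 the design equation reduces to V = Y Q (S₀−S) θ_c / X = 0.631 × 257 × (2300 − 17.7) × 12.6 / 3010 = 1549 m³.

V ≈ 1550 m³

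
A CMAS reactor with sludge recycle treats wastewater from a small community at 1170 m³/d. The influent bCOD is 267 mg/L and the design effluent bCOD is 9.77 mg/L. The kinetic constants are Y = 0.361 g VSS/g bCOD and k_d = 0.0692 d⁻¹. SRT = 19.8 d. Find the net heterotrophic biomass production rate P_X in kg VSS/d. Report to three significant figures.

P_X ≈ 45.8 kg VSS/d

Correct the yield for decay: Y_obs = Y/(1 + k_d θ_c) = 0.361 / (1 + 0.0692 × 19.8) = 0.361 / 2.370 = 0.1523.
Substrate removed = Q·(S₀ − S) = 1170 m³/d × (267 − 9.77) g/m³ = 3.01×10^5 g/d = 301.0 kg/d.
P_X = Y_obs · Q(S₀ − S) = 0.1523 × 301.0 = 45.84 kg VSS/d.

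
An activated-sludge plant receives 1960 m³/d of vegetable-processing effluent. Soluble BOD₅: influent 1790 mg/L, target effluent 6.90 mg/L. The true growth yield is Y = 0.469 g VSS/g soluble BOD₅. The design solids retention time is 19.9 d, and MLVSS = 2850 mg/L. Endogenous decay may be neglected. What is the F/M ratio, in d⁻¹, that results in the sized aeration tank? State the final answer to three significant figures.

F/M ≈ 0.108 d⁻¹

Biomass mass balance (decay neglected): V·X = Y·Q·(S₀ − S)·θ_c, so V = 0.469 × 1960 × (1790 − 6.90) × 19.9 / 2850 = 11445 m³.
F/M = Q·S₀ / (V·X) = 1960 × 1790 / (11445 × 2850) = 0.1076 g soluble BOD₅·(g VSS·d)⁻¹.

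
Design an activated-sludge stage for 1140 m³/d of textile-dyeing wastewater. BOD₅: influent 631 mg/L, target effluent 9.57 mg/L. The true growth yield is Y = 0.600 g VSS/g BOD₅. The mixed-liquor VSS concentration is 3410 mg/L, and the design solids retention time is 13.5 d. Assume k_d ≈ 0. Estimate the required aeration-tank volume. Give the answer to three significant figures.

V ≈ 1680 m³

With k_d = 0 the design equation reduces to V = Y Q (S₀−S) θ_c / X = 0.600 × 1140 × (631 − 9.57) × 13.5 / 3410 = 1683 m³.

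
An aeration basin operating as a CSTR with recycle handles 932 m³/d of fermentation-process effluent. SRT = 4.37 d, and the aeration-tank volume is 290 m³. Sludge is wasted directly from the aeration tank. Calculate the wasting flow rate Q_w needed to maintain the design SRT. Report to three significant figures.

For wasting at MLVSS concentration, Q_w = V/θ_c = 290.0/4.37 = 66.36 m³/d.

Q_w ≈ 66.4 m³/d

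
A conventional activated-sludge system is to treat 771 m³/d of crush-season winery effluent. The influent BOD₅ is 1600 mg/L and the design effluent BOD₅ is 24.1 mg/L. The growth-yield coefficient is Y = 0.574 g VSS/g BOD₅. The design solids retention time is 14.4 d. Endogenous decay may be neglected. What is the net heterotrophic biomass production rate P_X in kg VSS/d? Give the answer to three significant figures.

P_X ≈ 697 kg VSS/d

No decay correction is needed, so Y_obs = Y = 0.574.
Mass of BOD₅ removed per day: Q(S₀ − S) = 771 × 1576 g/m³ = 1215 kg/d.
Net biomass production P_X = Y_obs × Q·(S₀ − S) = 0.5740 × 1215 = 697.4 kg VSS/d.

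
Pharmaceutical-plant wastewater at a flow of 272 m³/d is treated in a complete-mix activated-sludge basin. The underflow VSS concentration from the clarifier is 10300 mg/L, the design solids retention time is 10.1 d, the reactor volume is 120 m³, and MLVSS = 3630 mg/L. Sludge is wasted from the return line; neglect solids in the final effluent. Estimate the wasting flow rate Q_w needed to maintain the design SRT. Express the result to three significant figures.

θ_c = V·X/(Q_w·X_r) when wasting from the recycle, so Q_w = V·X/(θ_c·X_r) = 120.0 × 3630 / (10.1 × 10300) = 4.187 m³/d.

Q_w ≈ 4.19 m³/d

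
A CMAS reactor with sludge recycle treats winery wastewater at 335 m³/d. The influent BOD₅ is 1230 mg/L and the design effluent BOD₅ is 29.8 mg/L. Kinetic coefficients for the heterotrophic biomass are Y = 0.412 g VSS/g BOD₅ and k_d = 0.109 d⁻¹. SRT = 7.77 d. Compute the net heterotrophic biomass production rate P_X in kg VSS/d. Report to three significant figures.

P_X ≈ 89.7 kg VSS/d

Y_obs = Y / (1 + k_d θ_c) = 0.412 / (1 + 0.109 × 7.77) = 0.412 / 1.847 = 0.2231.
Mass of BOD₅ removed per day: Q(S₀ − S) = 335 × 1200 g/m³ = 402.1 kg/d.
Biomass produced: P_X = Y_obs·Q·ΔS = 0.2231 × 402.1 ≈ 89.69 kg VSS/d.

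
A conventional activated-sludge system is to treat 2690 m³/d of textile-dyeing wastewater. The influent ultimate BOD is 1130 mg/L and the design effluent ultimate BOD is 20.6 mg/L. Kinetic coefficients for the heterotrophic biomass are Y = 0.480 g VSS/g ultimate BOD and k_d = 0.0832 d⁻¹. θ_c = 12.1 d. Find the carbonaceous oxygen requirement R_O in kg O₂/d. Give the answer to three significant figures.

R_O ≈ 1970 kg O₂/d

The observed yield is Y_obs = Y/(1 + k_d·θ_c) = 0.480 / (1 + 0.0832 × 12.1) = 0.480 / 2.007 = 0.2392 g VSS per g ultimate BOD removed.
Q·(S₀ − S) = 2690 × (1130 − 20.6) × 10⁻³ = 2984 kg/d removed.
P_X = Y_obs·Q·(S₀ − S) = 0.2392 × 2984 = 713.8 kg VSS/d.
Carbonaceous O₂ demand = substrate oxidised − cell-mass equivalent = 2984 − 1.42 × 713.8 = 1971 kg O₂/d.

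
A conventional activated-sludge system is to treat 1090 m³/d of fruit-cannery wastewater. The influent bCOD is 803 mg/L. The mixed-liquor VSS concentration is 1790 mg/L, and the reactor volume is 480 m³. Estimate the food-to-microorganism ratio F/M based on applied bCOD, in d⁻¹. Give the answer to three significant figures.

F/M = applied load / biomass = Q·S₀/(V·X) = 1090 × 803 / (480.0 × 1790) = 1.019 d⁻¹.

F/M ≈ 1.02 d⁻¹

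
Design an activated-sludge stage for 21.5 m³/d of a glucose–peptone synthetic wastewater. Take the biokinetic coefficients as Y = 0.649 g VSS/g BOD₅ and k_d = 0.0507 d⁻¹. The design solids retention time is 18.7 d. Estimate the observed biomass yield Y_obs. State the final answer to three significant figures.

Y_obs ≈ 0.333 g VSS/g BOD₅

The observed yield is Y_obs = Y/(1 + k_d·θ_c) = 0.649 / (1 + 0.0507 × 18.7) = 0.649 / 1.948 = 0.3331 g VSS per g BOD₅ removed.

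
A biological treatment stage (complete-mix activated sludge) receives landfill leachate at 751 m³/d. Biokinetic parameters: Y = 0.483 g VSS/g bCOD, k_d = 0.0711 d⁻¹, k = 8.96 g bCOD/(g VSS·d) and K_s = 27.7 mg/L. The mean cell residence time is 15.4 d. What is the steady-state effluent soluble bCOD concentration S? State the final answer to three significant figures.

From the Monod/SRT balance for a CMAS, S = K_s·(1+k_d θ_c)/[θ_c·(Y k − k_d) − 1] = 27.7 × (1 + 0.0711 × 15.4) / [15.4 × (0.483 × 8.96 − 0.0711) − 1] = 58.03 / 64.55 = 0.8990 mg/L.

S ≈ 0.899 mg/L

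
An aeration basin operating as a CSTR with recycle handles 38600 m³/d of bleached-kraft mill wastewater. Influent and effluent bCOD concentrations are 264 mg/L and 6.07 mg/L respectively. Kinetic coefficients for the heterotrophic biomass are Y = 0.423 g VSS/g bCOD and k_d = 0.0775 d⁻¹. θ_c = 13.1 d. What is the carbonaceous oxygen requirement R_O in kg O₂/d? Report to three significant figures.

The observed yield is Y_obs = Y/(1 + k_d·θ_c) = 0.423 / (1 + 0.0775 × 13.1) = 0.423 / 2.015 = 0.2099 g VSS per g bCOD removed.
Mass of bCOD removed per day: Q(S₀ − S) = 38600 × 257.9 g/m³ = 9956 kg/d.
Biomass synthesised: P_X = Y_obs × 9956 = 2090 kg VSS/d.
Carbonaceous O₂ demand = substrate oxidised − cell-mass equivalent = 9956 − 1.42 × 2090 = 6989 kg O₂/d.

R_O ≈ 6990 kg O₂/d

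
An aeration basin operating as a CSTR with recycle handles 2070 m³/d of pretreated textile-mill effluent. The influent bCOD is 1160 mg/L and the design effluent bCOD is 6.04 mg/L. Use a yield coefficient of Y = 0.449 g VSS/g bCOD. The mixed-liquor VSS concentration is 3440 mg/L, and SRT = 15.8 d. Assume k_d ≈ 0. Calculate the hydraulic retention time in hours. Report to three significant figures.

With k_d = 0 the design equation reduces to V = Y Q (S₀−S) θ_c / X = 0.449 × 2070 × (1160 − 6.04) × 15.8 / 3440 = 4926 m³.
τ = V/Q = 4926/2070 = 2.380 d, or 57.11 h.

τ ≈ 57.1 h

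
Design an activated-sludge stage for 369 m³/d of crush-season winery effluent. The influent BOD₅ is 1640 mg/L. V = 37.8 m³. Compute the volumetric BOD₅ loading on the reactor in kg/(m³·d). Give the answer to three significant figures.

Volumetric loading L_v = Q·S₀ / V = 369 × 1640 g/m³ / 37.80 m³ = 16010 g/(m³·d) = 16.01 kg BOD₅/(m³·d).

L_v ≈ 16.0 kg BOD₅/(m³·d)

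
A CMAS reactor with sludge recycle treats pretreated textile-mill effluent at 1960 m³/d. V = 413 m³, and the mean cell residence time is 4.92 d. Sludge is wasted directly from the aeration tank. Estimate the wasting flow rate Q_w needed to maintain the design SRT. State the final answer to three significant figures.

Q_w ≈ 83.9 m³/d

Wasting from the aeration tank: Q_w = V / θ_c = 413.0 / 4.92 = 83.94 m³/d.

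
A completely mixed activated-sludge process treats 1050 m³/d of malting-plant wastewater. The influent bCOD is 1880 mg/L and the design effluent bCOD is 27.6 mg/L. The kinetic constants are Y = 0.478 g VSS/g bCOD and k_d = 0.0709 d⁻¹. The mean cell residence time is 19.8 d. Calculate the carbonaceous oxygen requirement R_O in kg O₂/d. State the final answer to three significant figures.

Observed yield with endogenous decay: Y_obs = Y / (1 + k_d·θ_c) = 0.478 / (1 + 0.0709 × 19.8) = 0.478 / 2.404 = 0.1989 g VSS/g bCOD.
Mass of bCOD removed per day: Q(S₀ − S) = 1050 × 1852 g/m³ = 1945 kg/d.
Biomass synthesised: P_X = Y_obs × 1945 = 386.8 kg VSS/d.
R_O = Q·ΔS − 1.42 P_X = 1945 − 549.2 = 1396 kg O₂/d.

R_O ≈ 1400 kg O₂/d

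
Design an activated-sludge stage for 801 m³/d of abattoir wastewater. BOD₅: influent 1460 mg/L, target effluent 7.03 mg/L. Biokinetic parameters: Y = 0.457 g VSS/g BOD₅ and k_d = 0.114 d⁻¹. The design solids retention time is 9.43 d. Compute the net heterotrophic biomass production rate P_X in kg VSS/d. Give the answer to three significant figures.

P_X ≈ 256 kg VSS/d

Correct the yield for decay: Y_obs = Y/(1 + k_d θ_c) = 0.457 / (1 + 0.114 × 9.43) = 0.457 / 2.075 = 0.2202.
Q·(S₀ − S) = 801 × (1460 − 7.03) × 10⁻³ = 1164 kg/d removed.
Net biomass production P_X = Y_obs × Q·(S₀ − S) = 0.2202 × 1164 = 256.3 kg VSS/d.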